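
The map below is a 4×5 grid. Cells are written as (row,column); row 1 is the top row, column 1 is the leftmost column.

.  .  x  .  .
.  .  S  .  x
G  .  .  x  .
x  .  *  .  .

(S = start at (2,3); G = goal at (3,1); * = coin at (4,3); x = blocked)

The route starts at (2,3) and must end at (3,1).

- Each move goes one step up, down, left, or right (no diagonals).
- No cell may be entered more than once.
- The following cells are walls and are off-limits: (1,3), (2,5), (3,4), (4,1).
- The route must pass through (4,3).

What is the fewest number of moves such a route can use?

Any route passes through (4,3) somewhere between (2,3) and (3,1). Summing Manhattan distances along the two legs ((2,3) → (4,3) → (3,1)) gives a lower bound of 2 + 3 = 5 moves.
A route of 5 moves achieves this: (2,3) → (3,3) → (4,3) → (4,2) → (3,2) → (3,1).
Since 5 matches the lower bound, it is optimal.

5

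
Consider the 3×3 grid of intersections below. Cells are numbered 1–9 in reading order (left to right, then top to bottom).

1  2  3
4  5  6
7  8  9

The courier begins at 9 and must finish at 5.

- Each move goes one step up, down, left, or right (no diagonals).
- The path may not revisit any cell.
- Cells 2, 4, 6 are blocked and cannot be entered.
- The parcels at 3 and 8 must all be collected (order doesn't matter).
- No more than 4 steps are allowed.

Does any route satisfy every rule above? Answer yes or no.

The blocked cells wall 3 off from 9 completely — no sequence of moves reaches it at all, so no route can satisfy the rules.

no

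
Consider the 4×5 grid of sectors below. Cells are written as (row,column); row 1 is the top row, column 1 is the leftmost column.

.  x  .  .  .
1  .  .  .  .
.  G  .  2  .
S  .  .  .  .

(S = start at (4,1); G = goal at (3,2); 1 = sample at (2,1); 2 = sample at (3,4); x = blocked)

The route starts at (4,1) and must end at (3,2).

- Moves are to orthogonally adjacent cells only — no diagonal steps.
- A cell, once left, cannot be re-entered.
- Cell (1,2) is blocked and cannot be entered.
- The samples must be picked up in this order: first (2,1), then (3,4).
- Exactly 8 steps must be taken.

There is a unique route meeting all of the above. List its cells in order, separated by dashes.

The waypoints must appear in the order (2,1), (3,4), with no cell reused.
Route from (4,1): 2× up (reaching (2,1)), 3× right (reaching (2,4)), down to (3,4), 2× left (reaching (3,2)) — 8 moves in all.
Check: order respected (1 at step 2, 2 at step 6); 8 moves as required.

(4,1) - (3,1) - (2,1) - (2,2) - (2,3) - (2,4) - (3,4) - (3,3) - (3,2)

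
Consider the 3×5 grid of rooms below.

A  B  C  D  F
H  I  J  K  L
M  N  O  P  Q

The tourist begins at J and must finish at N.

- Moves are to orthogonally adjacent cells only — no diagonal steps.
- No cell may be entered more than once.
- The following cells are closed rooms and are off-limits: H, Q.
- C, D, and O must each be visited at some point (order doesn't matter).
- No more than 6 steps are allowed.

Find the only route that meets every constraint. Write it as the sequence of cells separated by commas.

J, C, D, K, P, O, N

The 6-move cap with required stops at C, D, O leaves no slack for detours.
Route from J: up to C, right to D, 2× down (reaching P), 2× left (reaching N) — 6 moves in all.
Check: all required cells visited; 6 ≤ 6 moves.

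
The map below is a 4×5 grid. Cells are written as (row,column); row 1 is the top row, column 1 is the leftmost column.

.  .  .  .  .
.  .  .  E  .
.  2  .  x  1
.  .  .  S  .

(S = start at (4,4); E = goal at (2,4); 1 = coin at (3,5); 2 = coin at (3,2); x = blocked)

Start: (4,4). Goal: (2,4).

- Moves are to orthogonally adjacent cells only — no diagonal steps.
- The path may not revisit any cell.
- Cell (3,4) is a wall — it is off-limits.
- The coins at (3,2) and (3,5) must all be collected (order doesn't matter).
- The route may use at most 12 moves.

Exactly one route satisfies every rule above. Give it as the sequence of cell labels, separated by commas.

(4,4), (4,5), (3,5), (2,5), (1,5), (1,4), (1,3), (1,2), (2,2), (3,2), (3,3), (2,3), (2,4)

Any route must reach (3,2) and (3,5) and still end at (2,4) within 12 moves, so the order of the required stops is forced.
Route from (4,4): right 1 to (4,5), up 3 to (1,5), left 3 to (1,2), down 2 to (3,2), right 1 to (3,3), up 1 to (2,3), right 1 to (2,4) — 12 moves in all.
Check: all required cells visited; 12 ≤ 12 moves.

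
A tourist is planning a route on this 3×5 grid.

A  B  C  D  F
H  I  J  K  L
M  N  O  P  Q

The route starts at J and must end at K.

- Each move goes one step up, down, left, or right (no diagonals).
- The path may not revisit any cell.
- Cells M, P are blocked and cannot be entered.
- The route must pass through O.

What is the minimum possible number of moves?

Any route passes through O somewhere between J and K. Summing Manhattan distances along the two legs (J → O → K) gives a lower bound of 1 + 2 = 3 moves.
The shortest route satisfying every rule uses 7 moves: J → O → N → I → B → C → D → K.
The no-revisit rule (legs can't share cells) pushes the minimum above the 3-move bound; an exhaustive check rules out every length from 3 to 6 (on a 4-connected grid the length of any start-to-goal walk has the same parity as the Manhattan bound, so only lengths 3, 5, 7, … need checking), leaving 7 as the minimum.

7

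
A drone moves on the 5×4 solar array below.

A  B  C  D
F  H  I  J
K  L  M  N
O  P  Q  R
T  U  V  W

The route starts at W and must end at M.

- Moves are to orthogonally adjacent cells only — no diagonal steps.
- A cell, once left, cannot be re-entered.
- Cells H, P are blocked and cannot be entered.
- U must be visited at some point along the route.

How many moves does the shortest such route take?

Any route passes through U somewhere between W and M. Summing Manhattan distances along the two legs (W → U → M) gives a lower bound of 2 + 3 = 5 moves.
The shortest route satisfying every rule uses 7 moves: W → V → U → T → O → K → L → M.
The bound of 5 isn't tight here; checking systematically, no route of length 5 through 6 satisfies every constraint, so 7 is the minimum.

7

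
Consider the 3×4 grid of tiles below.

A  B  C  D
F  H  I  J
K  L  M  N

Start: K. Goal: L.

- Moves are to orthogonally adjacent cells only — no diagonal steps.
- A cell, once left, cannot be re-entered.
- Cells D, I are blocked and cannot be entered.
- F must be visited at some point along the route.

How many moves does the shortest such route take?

Any route passes through F somewhere between K and L. Summing Manhattan distances along the two legs (K → F → L) gives a lower bound of 1 + 2 = 3 moves.
A route of 3 moves achieves this: K → F → H → L.
Since 3 matches the lower bound, it is optimal.

3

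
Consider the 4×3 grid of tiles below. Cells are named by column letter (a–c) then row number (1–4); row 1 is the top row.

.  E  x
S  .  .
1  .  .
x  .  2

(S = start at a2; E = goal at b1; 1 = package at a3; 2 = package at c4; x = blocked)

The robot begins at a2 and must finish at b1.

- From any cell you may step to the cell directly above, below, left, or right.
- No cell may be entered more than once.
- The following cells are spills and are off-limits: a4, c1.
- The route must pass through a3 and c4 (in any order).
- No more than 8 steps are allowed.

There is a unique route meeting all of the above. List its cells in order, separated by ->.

The budget equals the shortest possible length, so every move has to be on a shortest route through the required cells.
Route from a2: down 1 to a3, right 1 to b3, down 1 to b4, right 1 to c4, up 2 to c2, left 1 to b2, up 1 to b1 — 8 moves in all.
Check: all required cells visited; 8 ≤ 8 moves.

a2 -> a3 -> b3 -> b4 -> c4 -> c3 -> c2 -> b2 -> b1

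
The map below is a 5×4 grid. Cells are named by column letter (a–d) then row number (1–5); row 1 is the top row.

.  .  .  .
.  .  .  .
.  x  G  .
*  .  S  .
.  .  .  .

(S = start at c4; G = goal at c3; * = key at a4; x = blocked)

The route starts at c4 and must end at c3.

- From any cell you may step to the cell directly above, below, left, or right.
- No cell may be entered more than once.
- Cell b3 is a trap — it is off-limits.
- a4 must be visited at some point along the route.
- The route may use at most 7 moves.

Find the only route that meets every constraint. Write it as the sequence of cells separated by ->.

The budget equals the shortest possible length, so every move has to be on a shortest route through the required cells.
Route from c4: left 2 to a4, up 2 to a2, right 2 to c2, down 1 to c3 — 7 moves in all.
Check: all required cells visited; 7 ≤ 7 moves.

c4 -> b4 -> a4 -> a3 -> a2 -> b2 -> c2 -> c3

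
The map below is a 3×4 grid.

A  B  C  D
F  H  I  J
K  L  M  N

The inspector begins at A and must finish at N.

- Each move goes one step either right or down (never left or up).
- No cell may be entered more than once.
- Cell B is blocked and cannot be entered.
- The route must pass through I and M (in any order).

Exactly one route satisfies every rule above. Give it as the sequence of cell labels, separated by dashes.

A - F - H - I - M - N

Moves only go right or down, so the column and row indices never decrease.
Route from A: down to F, 2× right (reaching I), down to M, right to N — 5 moves in all.
Check: all required cells visited.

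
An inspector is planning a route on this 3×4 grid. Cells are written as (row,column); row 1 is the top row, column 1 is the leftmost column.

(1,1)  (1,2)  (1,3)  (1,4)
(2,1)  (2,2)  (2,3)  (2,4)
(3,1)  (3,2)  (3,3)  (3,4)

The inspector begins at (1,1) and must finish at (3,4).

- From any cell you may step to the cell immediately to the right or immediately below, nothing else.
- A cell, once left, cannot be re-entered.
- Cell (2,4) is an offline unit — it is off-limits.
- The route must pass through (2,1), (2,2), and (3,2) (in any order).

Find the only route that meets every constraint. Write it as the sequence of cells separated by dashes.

(1,1) - (2,1) - (2,2) - (3,2) - (3,3) - (3,4)

Moves only go right or down, so the column and row indices never decrease.
Route from (1,1): down 1 to (2,1), right 1 to (2,2), down 1 to (3,2), right 2 to (3,4) — 5 moves in all.
Check: all required cells visited.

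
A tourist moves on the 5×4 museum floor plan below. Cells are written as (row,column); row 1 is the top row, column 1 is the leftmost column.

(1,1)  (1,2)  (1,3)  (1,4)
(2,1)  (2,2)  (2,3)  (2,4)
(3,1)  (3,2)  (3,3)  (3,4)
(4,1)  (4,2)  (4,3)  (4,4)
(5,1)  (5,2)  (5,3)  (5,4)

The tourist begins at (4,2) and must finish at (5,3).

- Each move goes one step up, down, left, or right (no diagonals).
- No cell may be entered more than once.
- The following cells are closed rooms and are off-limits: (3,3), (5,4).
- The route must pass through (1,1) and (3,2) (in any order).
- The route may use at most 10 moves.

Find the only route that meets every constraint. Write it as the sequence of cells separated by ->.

The budget equals the shortest possible length, so every move has to be on a shortest route through the required cells.
Route from (4,2): up 3 to (1,2), left 1 to (1,1), down 4 to (5,1), right 2 to (5,3) — 10 moves in all.
Check: all required cells visited; 10 ≤ 10 moves.

(4,2) -> (3,2) -> (2,2) -> (1,2) -> (1,1) -> (2,1) -> (3,1) -> (4,1) -> (5,1) -> (5,2) -> (5,3)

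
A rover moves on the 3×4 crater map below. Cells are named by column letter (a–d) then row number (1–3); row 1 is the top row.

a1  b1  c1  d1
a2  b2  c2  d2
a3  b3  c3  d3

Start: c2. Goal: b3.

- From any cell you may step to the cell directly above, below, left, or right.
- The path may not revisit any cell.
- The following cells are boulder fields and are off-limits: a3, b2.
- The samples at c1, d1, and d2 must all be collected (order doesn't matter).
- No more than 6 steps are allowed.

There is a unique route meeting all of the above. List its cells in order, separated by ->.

Any route must reach c1, d1, and d2 and still end at b3 within 6 moves, so the order of the required stops is forced.
Route from c2: up to c1, right to d1, 2× down (reaching d3), 2× left (reaching b3) — 6 moves in all.
Check: all required cells visited; 6 ≤ 6 moves.

c2 -> c1 -> d1 -> d2 -> d3 -> c3 -> b3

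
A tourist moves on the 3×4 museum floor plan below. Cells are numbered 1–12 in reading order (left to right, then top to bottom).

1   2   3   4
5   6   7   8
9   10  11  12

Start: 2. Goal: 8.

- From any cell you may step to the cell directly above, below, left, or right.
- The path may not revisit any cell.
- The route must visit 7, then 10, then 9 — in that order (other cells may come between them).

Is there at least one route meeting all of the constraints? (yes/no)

no

Ignoring the required order, 8 revisit-free routes from 2 to 8 pass through all of 7, 10, and 9; the waypoint orders that occur are 9 → 10 → 7 (7); 7 → 9 → 10 (1) — never 7 → 10 → 9.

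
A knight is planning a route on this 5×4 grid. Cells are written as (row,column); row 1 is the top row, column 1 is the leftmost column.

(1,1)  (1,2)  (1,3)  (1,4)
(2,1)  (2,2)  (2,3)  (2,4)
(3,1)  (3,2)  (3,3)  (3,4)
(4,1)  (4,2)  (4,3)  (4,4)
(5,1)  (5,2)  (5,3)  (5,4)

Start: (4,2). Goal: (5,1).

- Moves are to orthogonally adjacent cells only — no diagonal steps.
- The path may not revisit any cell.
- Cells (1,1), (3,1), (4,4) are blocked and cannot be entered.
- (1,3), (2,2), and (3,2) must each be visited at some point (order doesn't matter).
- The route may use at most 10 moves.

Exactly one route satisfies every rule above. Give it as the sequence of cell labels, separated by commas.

The budget equals the shortest possible length, so every move has to be on a shortest route through the required cells.
Route from (4,2): 3× up (reaching (1,2)), right to (1,3), 4× down (reaching (5,3)), 2× left (reaching (5,1)) — 10 moves in all.
Check: all required cells visited; 10 ≤ 10 moves.

(4,2), (3,2), (2,2), (1,2), (1,3), (2,3), (3,3), (4,3), (5,3), (5,2), (5,1)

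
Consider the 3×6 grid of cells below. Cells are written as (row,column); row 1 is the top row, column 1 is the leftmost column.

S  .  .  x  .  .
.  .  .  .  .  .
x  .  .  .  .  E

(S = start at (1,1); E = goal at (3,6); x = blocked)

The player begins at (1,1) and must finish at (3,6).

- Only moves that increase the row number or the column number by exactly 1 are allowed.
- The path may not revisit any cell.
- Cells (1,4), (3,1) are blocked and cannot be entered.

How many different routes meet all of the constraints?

14

A right/down-only route from (1,1) to (3,6) makes exactly 2 down-moves and 5 right-moves in some order.
With no other constraints that would be C(7,2) = 21 routes.
Subtract routes through each blocked cell (inclusion–exclusion for overlaps): − through (1,4): 6 − through (3,1): 1 → 14.
That gives 14 routes.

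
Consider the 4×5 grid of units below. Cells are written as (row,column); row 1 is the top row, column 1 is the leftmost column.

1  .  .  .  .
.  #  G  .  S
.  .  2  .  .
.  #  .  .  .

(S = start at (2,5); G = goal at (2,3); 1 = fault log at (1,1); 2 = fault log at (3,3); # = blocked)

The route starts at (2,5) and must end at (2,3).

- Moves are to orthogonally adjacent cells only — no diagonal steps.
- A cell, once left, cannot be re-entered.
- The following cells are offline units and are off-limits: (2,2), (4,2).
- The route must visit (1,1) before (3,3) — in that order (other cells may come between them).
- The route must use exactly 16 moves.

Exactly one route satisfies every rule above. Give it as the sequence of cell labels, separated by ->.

(2,5) -> (1,5) -> (1,4) -> (1,3) -> (1,2) -> (1,1) -> (2,1) -> (3,1) -> (3,2) -> (3,3) -> (4,3) -> (4,4) -> (4,5) -> (3,5) -> (3,4) -> (2,4) -> (2,3)

The waypoints must appear in the order (1,1), (3,3), with no cell reused.
Route from (2,5): up to (1,5), 4× left (reaching (1,1)), 2× down (reaching (3,1)), 2× right (reaching (3,3)), down to (4,3), 2× right (reaching (4,5)), up to (3,5), left to (3,4), up to (2,4), left to (2,3) — 16 moves in all.
Check: order respected (1 at step 5, 2 at step 9); 16 moves as required.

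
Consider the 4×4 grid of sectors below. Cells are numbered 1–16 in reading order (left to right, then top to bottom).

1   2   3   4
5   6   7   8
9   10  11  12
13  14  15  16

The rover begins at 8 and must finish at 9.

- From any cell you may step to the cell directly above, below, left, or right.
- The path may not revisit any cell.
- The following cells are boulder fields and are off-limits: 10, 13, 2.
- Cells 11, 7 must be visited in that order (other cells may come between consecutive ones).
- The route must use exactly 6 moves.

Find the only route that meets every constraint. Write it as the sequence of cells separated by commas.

The waypoints must appear in the order 11, 7, with no cell reused.
Route from 8: down to 12, left to 11, up to 7, 2× left (reaching 5), down to 9 — 6 moves in all.
Check: order respected (11 at step 2, 7 at step 3); 6 moves as required.

8, 12, 11, 7, 6, 5, 9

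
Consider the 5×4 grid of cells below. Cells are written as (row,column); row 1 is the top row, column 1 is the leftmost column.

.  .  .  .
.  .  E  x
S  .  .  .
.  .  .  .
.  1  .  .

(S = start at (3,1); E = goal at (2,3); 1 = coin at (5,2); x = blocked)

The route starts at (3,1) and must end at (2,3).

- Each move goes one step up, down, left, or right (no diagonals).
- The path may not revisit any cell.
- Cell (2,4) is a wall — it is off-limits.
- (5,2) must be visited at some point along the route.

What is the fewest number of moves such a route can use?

7

Any route passes through (5,2) somewhere between (3,1) and (2,3). Summing Manhattan distances along the two legs ((3,1) → (5,2) → (2,3)) gives a lower bound of 3 + 4 = 7 moves.
A route of 7 moves achieves this: (3,1) → (4,1) → (5,1) → (5,2) → (4,2) → (3,2) → (2,2) → (2,3).
Since 7 matches the lower bound, it is optimal.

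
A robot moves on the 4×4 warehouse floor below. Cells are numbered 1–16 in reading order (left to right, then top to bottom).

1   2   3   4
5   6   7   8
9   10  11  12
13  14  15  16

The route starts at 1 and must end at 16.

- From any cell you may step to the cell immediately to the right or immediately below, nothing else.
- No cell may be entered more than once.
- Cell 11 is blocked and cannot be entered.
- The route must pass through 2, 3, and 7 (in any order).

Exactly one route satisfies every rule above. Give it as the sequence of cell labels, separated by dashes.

Moves only go right or down, so the column and row indices never decrease.
Route from 1: right 2 to 3, down 1 to 7, right 1 to 8, down 2 to 16 — 6 moves in all.
Check: all required cells visited.

1 - 2 - 3 - 7 - 8 - 12 - 16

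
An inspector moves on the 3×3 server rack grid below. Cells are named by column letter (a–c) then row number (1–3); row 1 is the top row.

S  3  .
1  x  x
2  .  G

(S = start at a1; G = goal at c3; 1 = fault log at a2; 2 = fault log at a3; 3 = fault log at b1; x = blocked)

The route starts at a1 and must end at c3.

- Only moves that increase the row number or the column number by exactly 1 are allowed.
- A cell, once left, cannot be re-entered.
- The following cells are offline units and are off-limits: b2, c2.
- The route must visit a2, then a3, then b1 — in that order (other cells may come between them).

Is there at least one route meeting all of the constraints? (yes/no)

no

b1 lies above a3, so going from a3 to b1 would need an upward move — but moves only go right/down, so a3 cannot be visited before b1.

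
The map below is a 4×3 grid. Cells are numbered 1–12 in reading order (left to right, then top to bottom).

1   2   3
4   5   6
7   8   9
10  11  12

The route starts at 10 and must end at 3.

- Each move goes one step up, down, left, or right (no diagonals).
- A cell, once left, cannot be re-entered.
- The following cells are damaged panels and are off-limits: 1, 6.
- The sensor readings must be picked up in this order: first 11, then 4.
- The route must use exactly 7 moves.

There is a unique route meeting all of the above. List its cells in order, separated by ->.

The waypoints must appear in the order 11, 4, with no cell reused.
Route from 10: right to 11, up to 8, left to 7, up to 4, right to 5, up to 2, right to 3 — 7 moves in all.
Check: order respected (11 at step 1, 4 at step 4); 7 moves as required.

10 -> 11 -> 8 -> 7 -> 4 -> 5 -> 2 -> 3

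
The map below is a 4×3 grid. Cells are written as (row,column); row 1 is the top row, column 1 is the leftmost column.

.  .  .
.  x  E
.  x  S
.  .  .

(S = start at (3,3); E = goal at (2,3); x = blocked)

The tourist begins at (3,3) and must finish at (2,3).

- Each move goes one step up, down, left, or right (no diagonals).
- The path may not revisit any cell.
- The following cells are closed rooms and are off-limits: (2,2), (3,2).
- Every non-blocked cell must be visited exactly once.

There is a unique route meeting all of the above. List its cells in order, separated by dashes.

Need to visit all 10 open cells exactly once, starting at (3,3) and ending at (2,3).
Route from (3,3): down 1 to (4,3), left 2 to (4,1), up 3 to (1,1), right 2 to (1,3), down 1 to (2,3) — 9 moves in all.
Check: all 10 open cells covered.

(3,3) - (4,3) - (4,2) - (4,1) - (3,1) - (2,1) - (1,1) - (1,2) - (1,3) - (2,3)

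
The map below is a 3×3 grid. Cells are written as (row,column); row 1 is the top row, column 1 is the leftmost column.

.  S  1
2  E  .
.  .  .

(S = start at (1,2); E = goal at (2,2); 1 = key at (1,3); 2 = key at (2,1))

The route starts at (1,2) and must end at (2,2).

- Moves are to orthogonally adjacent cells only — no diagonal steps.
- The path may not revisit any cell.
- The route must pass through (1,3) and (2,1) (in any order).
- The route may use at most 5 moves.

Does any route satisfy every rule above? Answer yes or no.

Exhausting the options from (1,2), every branch either would have to re-enter a cell already used, runs past the 5-move limit, or reaches the goal with a constraint still unmet.

no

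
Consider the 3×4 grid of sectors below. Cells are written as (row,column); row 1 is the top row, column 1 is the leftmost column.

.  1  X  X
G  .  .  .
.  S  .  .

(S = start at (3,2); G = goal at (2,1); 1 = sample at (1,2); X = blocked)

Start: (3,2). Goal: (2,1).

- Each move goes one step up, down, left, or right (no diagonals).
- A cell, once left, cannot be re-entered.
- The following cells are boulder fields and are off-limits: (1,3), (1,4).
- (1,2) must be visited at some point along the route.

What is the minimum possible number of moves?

Any route passes through (1,2) somewhere between (3,2) and (2,1). Summing Manhattan distances along the two legs ((3,2) → (1,2) → (2,1)) gives a lower bound of 2 + 2 = 4 moves.
A route of 4 moves achieves this: (3,2) → (2,2) → (1,2) → (1,1) → (2,1).
Since 4 matches the lower bound, it is optimal.

4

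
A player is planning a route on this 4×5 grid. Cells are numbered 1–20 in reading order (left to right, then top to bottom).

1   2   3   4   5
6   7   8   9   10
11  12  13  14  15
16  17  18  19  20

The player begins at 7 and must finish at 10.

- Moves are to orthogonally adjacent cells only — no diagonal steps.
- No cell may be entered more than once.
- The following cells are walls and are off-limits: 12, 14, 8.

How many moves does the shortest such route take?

The Manhattan distance from 7 to 10 is |2−2| + |2−5| = 3, so at least 3 moves are needed.
That bound ignores the blocked cells. Measuring each leg by the fewest moves that actually steer around them (7→10: 5) raises the lower bound to 5.
A route of 5 moves exists: 7 → 2 → 3 → 4 → 9 → 10.
Since 5 matches that lower bound, it is optimal.

5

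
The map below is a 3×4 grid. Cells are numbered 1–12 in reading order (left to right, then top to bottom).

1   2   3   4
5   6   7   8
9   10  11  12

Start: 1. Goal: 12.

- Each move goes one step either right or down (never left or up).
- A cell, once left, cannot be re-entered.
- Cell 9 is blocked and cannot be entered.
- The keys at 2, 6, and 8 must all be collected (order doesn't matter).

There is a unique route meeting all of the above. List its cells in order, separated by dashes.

1 - 2 - 6 - 7 - 8 - 12

Moves only go right or down, so the column and row indices never decrease.
Route from 1: right 1 to 2, down 1 to 6, right 2 to 8, down 1 to 12 — 5 moves in all.
Check: all required cells visited.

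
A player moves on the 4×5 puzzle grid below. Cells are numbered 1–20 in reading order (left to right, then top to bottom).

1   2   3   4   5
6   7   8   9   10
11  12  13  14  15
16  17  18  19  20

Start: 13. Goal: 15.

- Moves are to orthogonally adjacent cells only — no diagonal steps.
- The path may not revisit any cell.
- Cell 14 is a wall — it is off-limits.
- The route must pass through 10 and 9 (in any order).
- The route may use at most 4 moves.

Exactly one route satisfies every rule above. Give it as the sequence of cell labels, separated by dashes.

The budget equals the shortest possible length, so every move has to be on a shortest route through the required cells.
Route from 13: up 1 to 8, right 2 to 10, down 1 to 15 — 4 moves in all.
Check: all required cells visited; 4 ≤ 4 moves.

13 - 8 - 9 - 10 - 15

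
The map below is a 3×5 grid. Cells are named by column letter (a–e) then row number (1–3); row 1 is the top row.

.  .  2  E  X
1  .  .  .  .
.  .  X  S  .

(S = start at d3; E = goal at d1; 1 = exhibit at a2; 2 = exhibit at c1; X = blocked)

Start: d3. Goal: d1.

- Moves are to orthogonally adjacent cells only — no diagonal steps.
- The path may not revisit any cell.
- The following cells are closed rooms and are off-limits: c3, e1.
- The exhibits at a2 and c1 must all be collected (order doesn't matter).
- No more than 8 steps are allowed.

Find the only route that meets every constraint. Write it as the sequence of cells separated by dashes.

d3 - d2 - c2 - b2 - a2 - a1 - b1 - c1 - d1

The 8-move cap with required stops at a2, c1 leaves no slack for detours.
Route from d3: up 1 to d2, left 3 to a2, up 1 to a1, right 3 to d1 — 8 moves in all.
Check: all required cells visited; 8 ≤ 8 moves.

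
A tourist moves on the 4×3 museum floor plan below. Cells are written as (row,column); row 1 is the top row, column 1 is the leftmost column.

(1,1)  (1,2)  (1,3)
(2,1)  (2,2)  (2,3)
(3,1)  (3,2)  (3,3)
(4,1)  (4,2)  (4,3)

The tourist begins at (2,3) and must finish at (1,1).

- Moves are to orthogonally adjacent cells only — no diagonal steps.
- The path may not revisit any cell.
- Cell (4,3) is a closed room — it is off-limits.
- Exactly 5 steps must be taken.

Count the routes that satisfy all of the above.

5

Need simple routes of exactly 5 moves from (2,3) to (1,1) (Manhattan distance 3, so 1 moves are spent on a detour and 1 undoing it).
Enumerating: (2,3) (1,3) (1,2) (2,2) (2,1) (1,1) | (2,3) (3,3) (3,2) (2,2) (1,2) (1,1) | (2,3) (3,3) (3,2) (2,2) (2,1) (1,1) | (2,3) (3,3) (3,2) (3,1) (2,1) (1,1) | (2,3) (2,2) (3,2) (3,1) (2,1) (1,1).
That gives 5 routes.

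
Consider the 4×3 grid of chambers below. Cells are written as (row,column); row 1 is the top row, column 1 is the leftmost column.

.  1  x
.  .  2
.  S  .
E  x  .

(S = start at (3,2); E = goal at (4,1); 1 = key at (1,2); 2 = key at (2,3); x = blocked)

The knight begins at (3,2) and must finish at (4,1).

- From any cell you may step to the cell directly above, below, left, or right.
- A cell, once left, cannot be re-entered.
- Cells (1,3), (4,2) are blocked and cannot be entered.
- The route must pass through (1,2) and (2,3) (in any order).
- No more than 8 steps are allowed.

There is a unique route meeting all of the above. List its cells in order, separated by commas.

Any route must reach (1,2) and (2,3) and still end at (4,1) within 8 moves, so the order of the required stops is forced.
Route from (3,2): right 1 to (3,3), up 1 to (2,3), left 1 to (2,2), up 1 to (1,2), left 1 to (1,1), down 3 to (4,1) — 8 moves in all.
Check: all required cells visited; 8 ≤ 8 moves.

(3,2), (3,3), (2,3), (2,2), (1,2), (1,1), (2,1), (3,1), (4,1)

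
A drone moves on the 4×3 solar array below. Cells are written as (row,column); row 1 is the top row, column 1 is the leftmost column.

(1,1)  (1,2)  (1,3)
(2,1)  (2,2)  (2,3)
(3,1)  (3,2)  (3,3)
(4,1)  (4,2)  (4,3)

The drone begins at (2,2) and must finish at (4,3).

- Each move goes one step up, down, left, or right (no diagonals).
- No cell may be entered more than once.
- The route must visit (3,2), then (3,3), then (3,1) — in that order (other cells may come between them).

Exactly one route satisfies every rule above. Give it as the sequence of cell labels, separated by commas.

(2,2), (3,2), (3,3), (2,3), (1,3), (1,2), (1,1), (2,1), (3,1), (4,1), (4,2), (4,3)

The waypoints must appear in the order (3,2), (3,3), (3,1), with no cell reused.
Route from (2,2): down 1 to (3,2), right 1 to (3,3), up 2 to (1,3), left 2 to (1,1), down 3 to (4,1), right 2 to (4,3) — 11 moves in all.
Check: order respected ((3,2) at step 1, (3,3) at step 2, (3,1) at step 8).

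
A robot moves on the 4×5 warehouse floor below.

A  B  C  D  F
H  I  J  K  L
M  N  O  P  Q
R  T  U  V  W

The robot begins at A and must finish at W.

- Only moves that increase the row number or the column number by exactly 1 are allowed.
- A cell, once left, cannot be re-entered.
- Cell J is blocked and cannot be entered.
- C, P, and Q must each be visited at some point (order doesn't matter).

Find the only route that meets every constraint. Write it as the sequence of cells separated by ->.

A -> B -> C -> D -> K -> P -> Q -> W

Moves only go right or down, so the column and row indices never decrease.
Route from A: 3× right (reaching D), 2× down (reaching P), right to Q, down to W — 7 moves in all.
Check: all required cells visited.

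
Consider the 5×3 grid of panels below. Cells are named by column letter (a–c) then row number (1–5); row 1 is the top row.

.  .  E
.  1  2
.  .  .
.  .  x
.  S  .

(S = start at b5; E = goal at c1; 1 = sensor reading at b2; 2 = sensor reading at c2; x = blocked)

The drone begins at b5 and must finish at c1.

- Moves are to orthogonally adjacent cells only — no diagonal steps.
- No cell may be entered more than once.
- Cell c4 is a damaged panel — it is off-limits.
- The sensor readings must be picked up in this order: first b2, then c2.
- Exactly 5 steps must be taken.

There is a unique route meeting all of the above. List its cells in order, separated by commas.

b5, b4, b3, b2, c2, c1

The waypoints must appear in the order b2, c2, with no cell reused.
Route from b5: up 3 to b2, right 1 to c2, up 1 to c1 — 5 moves in all.
Check: order respected (1 at step 3, 2 at step 4); 5 moves as required.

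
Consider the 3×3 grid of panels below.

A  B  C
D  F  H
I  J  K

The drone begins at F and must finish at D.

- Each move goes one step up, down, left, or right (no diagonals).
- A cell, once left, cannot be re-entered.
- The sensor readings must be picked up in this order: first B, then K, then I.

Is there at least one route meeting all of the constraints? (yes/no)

yes

One route that works: F → B → C → H → K → J → I → D.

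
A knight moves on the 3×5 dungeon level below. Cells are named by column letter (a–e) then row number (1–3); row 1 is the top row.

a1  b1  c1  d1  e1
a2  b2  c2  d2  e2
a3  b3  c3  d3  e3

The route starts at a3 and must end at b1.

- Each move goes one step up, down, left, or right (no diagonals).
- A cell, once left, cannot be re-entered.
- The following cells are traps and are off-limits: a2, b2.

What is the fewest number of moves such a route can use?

5

The Manhattan distance from a3 to b1 is |3−1| + |1−2| = 3, so at least 3 moves are needed.
That bound ignores the blocked cells. Measuring each leg by the fewest moves that actually steer around them (a3→b1: 5) raises the lower bound to 5.
A route of 5 moves exists: a3 → b3 → c3 → c2 → c1 → b1.
Since 5 matches that lower bound, it is optimal.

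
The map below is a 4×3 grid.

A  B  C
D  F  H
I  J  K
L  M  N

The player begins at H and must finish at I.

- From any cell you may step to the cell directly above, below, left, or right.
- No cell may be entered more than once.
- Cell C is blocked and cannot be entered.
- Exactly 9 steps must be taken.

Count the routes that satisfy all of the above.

Need simple routes of exactly 9 moves from H to I (Manhattan distance 3, so 3 moves are spent on a detour and 3 undoing it).
Enumerating: H K N M J F B A D I.
That gives 1 route.

1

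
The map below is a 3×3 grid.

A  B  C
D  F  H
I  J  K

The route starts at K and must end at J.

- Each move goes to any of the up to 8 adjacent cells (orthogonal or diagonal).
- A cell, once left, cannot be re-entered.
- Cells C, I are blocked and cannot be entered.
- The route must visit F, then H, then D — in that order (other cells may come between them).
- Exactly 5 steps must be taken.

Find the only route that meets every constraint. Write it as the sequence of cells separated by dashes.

The waypoints must appear in the order F, H, D, with no cell reused.
Route from K: up-left 1 to F, right 1 to H, up-left 1 to B, down-left 1 to D, down-right 1 to J — 5 moves in all.
Check: order respected (F at step 1, H at step 2, D at step 4); 5 moves as required.

K - F - H - B - D - J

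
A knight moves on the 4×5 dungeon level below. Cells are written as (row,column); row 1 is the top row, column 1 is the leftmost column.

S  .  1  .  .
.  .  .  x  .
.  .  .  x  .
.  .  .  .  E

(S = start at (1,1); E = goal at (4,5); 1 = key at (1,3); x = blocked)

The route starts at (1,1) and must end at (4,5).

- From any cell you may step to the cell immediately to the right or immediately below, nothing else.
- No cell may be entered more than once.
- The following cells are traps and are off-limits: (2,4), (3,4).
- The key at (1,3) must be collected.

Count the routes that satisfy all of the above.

2

A right/down-only route from (1,1) to (4,5) makes exactly 3 down-moves and 4 right-moves in some order.
With no other constraints that would be C(7,3) = 35 routes.
Split at (1,3) and multiply the segment counts (each segment already excludes blocked cells): (1,1)→(1,3): 1; (1,3)→(4,5): 2; product = 2.
That gives 2 routes.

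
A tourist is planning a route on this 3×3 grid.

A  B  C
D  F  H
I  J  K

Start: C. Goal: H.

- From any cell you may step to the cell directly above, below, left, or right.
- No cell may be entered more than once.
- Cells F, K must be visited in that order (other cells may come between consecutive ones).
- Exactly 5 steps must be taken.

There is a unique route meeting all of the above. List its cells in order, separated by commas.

C, B, F, J, K, H

The waypoints must appear in the order F, K, with no cell reused.
Route from C: left to B, 2× down (reaching J), right to K, up to H — 5 moves in all.
Check: order respected (F at step 2, K at step 4); 5 moves as required.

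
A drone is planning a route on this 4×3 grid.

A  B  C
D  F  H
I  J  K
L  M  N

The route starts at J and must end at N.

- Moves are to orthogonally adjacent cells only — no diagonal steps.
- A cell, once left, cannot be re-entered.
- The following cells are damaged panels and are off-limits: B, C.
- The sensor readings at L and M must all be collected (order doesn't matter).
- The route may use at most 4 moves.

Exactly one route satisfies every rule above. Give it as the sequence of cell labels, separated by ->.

J -> I -> L -> M -> N

The 4-move cap with required stops at L, M leaves no slack for detours.
Route from J: left to I, down to L, 2× right (reaching N) — 4 moves in all.
Check: all required cells visited; 4 ≤ 4 moves.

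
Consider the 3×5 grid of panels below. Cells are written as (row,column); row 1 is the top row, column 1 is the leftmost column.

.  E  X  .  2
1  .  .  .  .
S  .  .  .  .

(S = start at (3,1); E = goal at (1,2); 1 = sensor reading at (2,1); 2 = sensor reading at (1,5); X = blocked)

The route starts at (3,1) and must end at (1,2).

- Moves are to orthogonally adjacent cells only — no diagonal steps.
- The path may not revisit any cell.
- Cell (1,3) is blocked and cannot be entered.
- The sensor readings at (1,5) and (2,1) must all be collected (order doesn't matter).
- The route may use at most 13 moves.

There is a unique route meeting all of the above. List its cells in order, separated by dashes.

(3,1) - (3,2) - (3,3) - (3,4) - (3,5) - (2,5) - (1,5) - (1,4) - (2,4) - (2,3) - (2,2) - (2,1) - (1,1) - (1,2)

The 13-move cap with required stops at (1,5), (2,1) leaves no slack for detours.
Route from (3,1): 4× right (reaching (3,5)), 2× up (reaching (1,5)), left to (1,4), down to (2,4), 3× left (reaching (2,1)), up to (1,1), right to (1,2) — 13 moves in all.
Check: all required cells visited; 13 ≤ 13 moves.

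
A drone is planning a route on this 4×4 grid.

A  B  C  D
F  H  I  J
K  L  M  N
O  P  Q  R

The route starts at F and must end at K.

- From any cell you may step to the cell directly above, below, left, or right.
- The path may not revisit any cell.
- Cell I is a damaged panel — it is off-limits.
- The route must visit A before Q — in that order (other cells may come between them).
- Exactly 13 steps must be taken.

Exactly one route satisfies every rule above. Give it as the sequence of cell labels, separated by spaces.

F A B C D J N R Q M L P O K

The waypoints must appear in the order A, Q, with no cell reused.
Route from F: up to A, 3× right (reaching D), 3× down (reaching R), left to Q, up to M, left to L, down to P, left to O, up to K — 13 moves in all.
Check: order respected (A at step 1, Q at step 8); 13 moves as required.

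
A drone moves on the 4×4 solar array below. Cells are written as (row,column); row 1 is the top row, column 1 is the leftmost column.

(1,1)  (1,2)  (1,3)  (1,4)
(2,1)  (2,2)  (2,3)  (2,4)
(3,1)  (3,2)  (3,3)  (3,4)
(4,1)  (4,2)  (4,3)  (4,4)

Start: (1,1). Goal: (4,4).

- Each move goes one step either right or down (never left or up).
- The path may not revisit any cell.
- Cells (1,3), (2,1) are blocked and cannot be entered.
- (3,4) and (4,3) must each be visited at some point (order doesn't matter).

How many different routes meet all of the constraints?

0

A right/down-only route from (1,1) to (4,4) makes exactly 3 down-moves and 3 right-moves in some order.
With no other constraints that would be C(6,3) = 20 routes.
(4,3) is below but to the left of (3,4): going (3,4) → (4,3) would need a leftward move and (4,3) → (3,4) an upward move, so no right/down-only route can visit both required cells.
No route satisfies every constraint, so the count is 0.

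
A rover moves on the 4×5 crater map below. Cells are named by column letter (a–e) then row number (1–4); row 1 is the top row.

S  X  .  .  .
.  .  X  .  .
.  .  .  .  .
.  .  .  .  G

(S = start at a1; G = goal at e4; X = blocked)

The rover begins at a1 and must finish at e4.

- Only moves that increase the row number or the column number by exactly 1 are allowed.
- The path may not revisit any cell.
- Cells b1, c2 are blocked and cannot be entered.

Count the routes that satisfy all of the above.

A right/down-only route from a1 to e4 makes exactly 3 down-moves and 4 right-moves in some order.
With no other constraints that would be C(7,3) = 35 routes.
Subtract routes through each blocked cell (inclusion–exclusion for overlaps): − through b1: 20 − through c2: 18 + through b1&c2: 12 → 9.
That gives 9 routes.

9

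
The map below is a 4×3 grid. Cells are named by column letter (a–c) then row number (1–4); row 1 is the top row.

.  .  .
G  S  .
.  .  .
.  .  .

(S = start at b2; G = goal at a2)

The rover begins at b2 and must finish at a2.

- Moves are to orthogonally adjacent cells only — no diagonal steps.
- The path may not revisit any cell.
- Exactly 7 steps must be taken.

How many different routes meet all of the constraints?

Need simple routes of exactly 7 moves from b2 to a2 (Manhattan distance 1, so 3 moves are spent on a detour and 3 undoing it).
Enumerating: b2 b1 c1 c2 c3 b3 a3 a2 | b2 b3 c3 c2 c1 b1 a1 a2 | b2 b3 c3 c4 b4 a4 a3 a2 | b2 c2 c3 c4 b4 b3 a3 a2 | b2 c2 c3 c4 b4 a4 a3 a2 | b2 c2 c3 b3 b4 a4 a3 a2.
That gives 6 routes.

6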